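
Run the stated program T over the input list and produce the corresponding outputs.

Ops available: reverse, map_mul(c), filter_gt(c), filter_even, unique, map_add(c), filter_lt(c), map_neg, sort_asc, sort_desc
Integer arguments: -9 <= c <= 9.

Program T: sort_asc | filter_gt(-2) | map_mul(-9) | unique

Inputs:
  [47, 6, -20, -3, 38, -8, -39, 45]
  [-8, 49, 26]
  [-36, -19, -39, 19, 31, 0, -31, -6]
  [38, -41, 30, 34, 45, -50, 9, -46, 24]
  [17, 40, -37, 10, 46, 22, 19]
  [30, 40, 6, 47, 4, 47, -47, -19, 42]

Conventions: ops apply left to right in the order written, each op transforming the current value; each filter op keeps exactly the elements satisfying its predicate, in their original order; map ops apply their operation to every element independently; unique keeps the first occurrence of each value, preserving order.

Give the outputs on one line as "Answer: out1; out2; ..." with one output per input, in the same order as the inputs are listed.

Execution, op by op:
  [47, 6, -20, -3, 38, -8, -39, 45] -> [-39, -20, -8, -3, 6, 38, 45, 47] -> [6, 38, 45, 47] -> [-54, -342, -405, -423] -> [-54, -342, -405, -423]
  [-8, 49, 26] -> [-8, 26, 49] -> [26, 49] -> [-234, -441] -> [-234, -441]
  [-36, -19, -39, 19, 31, 0, -31, -6] -> [-39, -36, -31, -19, -6, 0, 19, 31] -> [0, 19, 31] -> [0, -171, -279] -> [0, -171, -279]
  [38, -41, 30, 34, 45, -50, 9, -46, 24] -> [-50, -46, -41, 9, 24, 30, 34, 38, 45] -> [9, 24, 30, 34, 38, 45] -> [-81, -216, -270, -306, -342, -405] -> [-81, -216, -270, -306, -342, -405]
  [17, 40, -37, 10, 46, 22, 19] -> [-37, 10, 17, 19, 22, 40, 46] -> [10, 17, 19, 22, 40, 46] -> [-90, -153, -171, -198, -360, -414] -> [-90, -153, -171, -198, -360, -414]
  [30, 40, 6, 47, 4, 47, -47, -19, 42] -> [-47, -19, 4, 6, 30, 40, 42, 47, 47] -> [4, 6, 30, 40, 42, 47, 47] -> [-36, -54, -270, -360, -378, -423, -423] -> [-36, -54, -270, -360, -378, -423]

[-54, -342, -405, -423]; [-234, -441]; [0, -171, -279]; [-81, -216, -270, -306, -342, -405]; [-90, -153, -171, -198, -360, -414]; [-36, -54, -270, -360, -378, -423]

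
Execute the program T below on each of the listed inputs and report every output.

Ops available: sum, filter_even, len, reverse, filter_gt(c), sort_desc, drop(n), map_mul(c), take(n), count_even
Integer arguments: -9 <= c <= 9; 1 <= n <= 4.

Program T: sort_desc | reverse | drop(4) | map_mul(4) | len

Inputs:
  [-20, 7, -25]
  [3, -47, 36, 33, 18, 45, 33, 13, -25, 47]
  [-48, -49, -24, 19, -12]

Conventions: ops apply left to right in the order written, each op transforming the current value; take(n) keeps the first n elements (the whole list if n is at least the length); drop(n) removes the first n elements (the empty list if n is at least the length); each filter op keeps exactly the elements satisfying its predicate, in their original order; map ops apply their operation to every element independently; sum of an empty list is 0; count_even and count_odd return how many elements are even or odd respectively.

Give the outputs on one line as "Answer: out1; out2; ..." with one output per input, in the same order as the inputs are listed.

Execution, op by op:
  [-20, 7, -25] -> [7, -20, -25] -> [-25, -20, 7] -> [] -> [] -> 0
  [3, -47, 36, 33, 18, 45, 33, 13, -25, 47] -> [47, 45, 36, 33, 33, 18, 13, 3, -25, -47] -> [-47, -25, 3, 13, 18, 33, 33, 36, 45, 47] -> [18, 33, 33, 36, 45, 47] -> [72, 132, 132, 144, 180, 188] -> 6
  [-48, -49, -24, 19, -12] -> [19, -12, -24, -48, -49] -> [-49, -48, -24, -12, 19] -> [19] -> [76] -> 1

0; 6; 1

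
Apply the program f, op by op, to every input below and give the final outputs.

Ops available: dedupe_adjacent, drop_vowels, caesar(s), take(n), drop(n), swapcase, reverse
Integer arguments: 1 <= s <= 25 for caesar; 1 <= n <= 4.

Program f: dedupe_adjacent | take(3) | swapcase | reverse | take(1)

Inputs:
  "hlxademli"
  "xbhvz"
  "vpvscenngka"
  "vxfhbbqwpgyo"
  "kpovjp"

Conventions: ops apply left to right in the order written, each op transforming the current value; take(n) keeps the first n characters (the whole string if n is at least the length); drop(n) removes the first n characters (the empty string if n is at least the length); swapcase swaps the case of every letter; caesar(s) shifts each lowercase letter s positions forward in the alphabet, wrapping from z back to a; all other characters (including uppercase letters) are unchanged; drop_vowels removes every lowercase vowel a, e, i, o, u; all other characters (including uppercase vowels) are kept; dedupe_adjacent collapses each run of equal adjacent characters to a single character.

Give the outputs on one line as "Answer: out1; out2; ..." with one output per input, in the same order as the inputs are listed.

"X"; "H"; "V"; "F"; "O"

Execution, op by op:
  "hlxademli" -> "hlxademli" -> "hlx" -> "HLX" -> "XLH" -> "X"
  "xbhvz" -> "xbhvz" -> "xbh" -> "XBH" -> "HBX" -> "H"
  "vpvscenngka" -> "vpvscengka" -> "vpv" -> "VPV" -> "VPV" -> "V"
  "vxfhbbqwpgyo" -> "vxfhbqwpgyo" -> "vxf" -> "VXF" -> "FXV" -> "F"
  "kpovjp" -> "kpovjp" -> "kpo" -> "KPO" -> "OPK" -> "O"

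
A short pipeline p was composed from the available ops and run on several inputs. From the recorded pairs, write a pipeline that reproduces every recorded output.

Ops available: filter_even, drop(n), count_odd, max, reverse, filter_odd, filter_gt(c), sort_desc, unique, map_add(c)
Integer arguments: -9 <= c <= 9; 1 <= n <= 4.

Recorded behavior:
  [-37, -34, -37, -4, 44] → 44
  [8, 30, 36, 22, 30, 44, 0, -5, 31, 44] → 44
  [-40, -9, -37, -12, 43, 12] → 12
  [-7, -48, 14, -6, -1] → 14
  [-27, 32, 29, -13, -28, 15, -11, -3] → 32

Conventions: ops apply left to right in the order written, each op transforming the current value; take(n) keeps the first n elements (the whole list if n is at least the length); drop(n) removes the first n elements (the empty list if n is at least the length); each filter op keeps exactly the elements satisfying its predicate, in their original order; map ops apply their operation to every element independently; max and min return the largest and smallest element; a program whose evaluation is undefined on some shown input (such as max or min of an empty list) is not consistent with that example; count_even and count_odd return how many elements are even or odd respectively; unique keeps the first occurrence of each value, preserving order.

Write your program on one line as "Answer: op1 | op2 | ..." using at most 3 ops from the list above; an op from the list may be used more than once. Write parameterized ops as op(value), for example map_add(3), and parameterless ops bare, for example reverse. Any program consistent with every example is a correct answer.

filter_even | max

Check, running the answer program on each example:
  [-37, -34, -37, -4, 44] -> [-34, -4, 44] -> 44
  [8, 30, 36, 22, 30, 44, 0, -5, 31, 44] -> [8, 30, 36, 22, 30, 44, 0, 44] -> 44
  [-40, -9, -37, -12, 43, 12] -> [-40, -12, 12] -> 12
  [-7, -48, 14, -6, -1] -> [-48, 14, -6] -> 14
  [-27, 32, 29, -13, -28, 15, -11, -3] -> [32, -28] -> 32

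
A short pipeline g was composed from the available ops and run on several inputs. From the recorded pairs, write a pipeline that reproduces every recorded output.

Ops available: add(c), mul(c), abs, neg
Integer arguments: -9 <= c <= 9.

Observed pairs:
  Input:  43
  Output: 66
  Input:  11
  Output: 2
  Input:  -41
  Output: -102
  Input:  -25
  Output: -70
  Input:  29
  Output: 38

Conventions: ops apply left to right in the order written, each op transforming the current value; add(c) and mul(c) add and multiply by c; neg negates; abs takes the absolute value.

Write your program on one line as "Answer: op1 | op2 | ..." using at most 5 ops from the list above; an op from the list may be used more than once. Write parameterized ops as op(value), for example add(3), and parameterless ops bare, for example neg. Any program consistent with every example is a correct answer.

add(-8) | mul(-2) | neg | add(-4)

Check, running the answer program on each example:
  43 -> 35 -> -70 -> 70 -> 66
  11 -> 3 -> -6 -> 6 -> 2
  -41 -> -49 -> 98 -> -98 -> -102
  -25 -> -33 -> 66 -> -66 -> -70
  29 -> 21 -> -42 -> 42 -> 38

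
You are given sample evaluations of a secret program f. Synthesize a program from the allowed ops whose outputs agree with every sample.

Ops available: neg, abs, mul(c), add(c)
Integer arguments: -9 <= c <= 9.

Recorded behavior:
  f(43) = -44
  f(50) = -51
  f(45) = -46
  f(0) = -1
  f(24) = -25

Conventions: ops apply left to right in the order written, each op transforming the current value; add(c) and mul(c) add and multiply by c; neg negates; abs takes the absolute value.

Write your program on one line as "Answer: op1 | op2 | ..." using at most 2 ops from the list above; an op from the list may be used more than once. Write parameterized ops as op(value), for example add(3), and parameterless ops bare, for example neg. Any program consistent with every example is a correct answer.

add(1) | mul(-1)

Check, running the answer program on each example:
  43 -> 44 -> -44
  50 -> 51 -> -51
  45 -> 46 -> -46
  0 -> 1 -> -1
  24 -> 25 -> -25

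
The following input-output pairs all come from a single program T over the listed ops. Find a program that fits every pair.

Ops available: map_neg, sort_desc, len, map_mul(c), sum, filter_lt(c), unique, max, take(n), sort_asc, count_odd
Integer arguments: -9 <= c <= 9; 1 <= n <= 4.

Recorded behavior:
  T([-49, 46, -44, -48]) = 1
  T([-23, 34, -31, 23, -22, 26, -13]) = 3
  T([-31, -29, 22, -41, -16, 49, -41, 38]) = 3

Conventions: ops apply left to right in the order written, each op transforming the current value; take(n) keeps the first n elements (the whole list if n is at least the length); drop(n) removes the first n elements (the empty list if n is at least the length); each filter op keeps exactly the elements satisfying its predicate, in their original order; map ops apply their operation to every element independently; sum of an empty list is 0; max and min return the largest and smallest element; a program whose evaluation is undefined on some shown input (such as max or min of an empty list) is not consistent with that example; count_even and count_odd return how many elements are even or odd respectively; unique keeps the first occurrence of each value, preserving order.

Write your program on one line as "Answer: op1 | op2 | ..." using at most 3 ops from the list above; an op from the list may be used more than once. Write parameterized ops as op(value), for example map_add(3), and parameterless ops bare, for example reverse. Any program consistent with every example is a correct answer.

take(4) | count_odd

Check, running the answer program on each example:
  [-49, 46, -44, -48] -> [-49, 46, -44, -48] -> 1
  [-23, 34, -31, 23, -22, 26, -13] -> [-23, 34, -31, 23] -> 3
  [-31, -29, 22, -41, -16, 49, -41, 38] -> [-31, -29, 22, -41] -> 3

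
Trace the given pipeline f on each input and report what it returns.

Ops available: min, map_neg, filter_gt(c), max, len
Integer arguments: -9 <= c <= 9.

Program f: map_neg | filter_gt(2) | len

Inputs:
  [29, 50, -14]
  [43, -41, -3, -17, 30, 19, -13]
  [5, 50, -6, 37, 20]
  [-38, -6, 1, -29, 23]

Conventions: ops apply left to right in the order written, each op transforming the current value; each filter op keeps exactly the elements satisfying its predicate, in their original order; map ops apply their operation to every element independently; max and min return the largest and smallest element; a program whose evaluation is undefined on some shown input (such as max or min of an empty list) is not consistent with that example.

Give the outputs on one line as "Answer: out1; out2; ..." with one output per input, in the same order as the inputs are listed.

1; 4; 1; 3

Execution, op by op:
  [29, 50, -14] -> [-29, -50, 14] -> [14] -> 1
  [43, -41, -3, -17, 30, 19, -13] -> [-43, 41, 3, 17, -30, -19, 13] -> [41, 3, 17, 13] -> 4
  [5, 50, -6, 37, 20] -> [-5, -50, 6, -37, -20] -> [6] -> 1
  [-38, -6, 1, -29, 23] -> [38, 6, -1, 29, -23] -> [38, 6, 29] -> 3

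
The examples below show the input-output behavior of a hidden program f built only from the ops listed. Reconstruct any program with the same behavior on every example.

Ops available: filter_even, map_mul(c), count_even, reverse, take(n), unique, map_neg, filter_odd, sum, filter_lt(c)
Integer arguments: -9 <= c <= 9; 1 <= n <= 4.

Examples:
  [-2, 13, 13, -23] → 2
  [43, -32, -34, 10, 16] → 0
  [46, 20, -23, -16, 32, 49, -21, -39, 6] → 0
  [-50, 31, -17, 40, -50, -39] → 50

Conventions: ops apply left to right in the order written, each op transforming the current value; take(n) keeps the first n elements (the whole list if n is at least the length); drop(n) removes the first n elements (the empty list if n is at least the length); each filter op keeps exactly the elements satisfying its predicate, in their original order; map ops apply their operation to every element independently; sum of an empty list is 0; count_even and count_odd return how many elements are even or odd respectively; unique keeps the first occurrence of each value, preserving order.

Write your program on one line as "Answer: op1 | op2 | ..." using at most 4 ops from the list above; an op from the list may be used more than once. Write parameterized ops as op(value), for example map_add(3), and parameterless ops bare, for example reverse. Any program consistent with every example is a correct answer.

take(1) | filter_lt(8) | map_neg | sum

Check, running the answer program on each example:
  [-2, 13, 13, -23] -> [-2] -> [-2] -> [2] -> 2
  [43, -32, -34, 10, 16] -> [43] -> [] -> [] -> 0
  [46, 20, -23, -16, 32, 49, -21, -39, 6] -> [46] -> [] -> [] -> 0
  [-50, 31, -17, 40, -50, -39] -> [-50] -> [-50] -> [50] -> 50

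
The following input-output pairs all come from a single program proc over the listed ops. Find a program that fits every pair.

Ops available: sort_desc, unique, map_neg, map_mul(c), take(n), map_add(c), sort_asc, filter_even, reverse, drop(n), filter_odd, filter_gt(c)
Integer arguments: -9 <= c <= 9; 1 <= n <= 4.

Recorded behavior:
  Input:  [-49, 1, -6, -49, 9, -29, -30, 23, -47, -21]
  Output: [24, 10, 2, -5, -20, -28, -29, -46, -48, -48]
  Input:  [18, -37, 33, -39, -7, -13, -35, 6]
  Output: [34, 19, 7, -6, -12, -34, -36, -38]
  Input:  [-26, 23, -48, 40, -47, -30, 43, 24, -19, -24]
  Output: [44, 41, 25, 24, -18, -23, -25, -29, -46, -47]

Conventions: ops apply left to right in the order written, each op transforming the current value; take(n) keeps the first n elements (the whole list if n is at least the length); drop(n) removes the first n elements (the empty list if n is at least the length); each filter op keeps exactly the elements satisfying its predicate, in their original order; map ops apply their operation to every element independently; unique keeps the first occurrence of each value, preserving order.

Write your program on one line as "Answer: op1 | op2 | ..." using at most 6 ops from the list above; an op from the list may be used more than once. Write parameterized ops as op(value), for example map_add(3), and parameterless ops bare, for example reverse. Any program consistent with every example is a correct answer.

map_neg | reverse | map_neg | sort_desc | map_add(1)

Check, running the answer program on each example:
  [-49, 1, -6, -49, 9, -29, -30, 23, -47, -21] -> [49, -1, 6, 49, -9, 29, 30, -23, 47, 21] -> [21, 47, -23, 30, 29, -9, 49, 6, -1, 49] -> [-21, -47, 23, -30, -29, 9, -49, -6, 1, -49] -> [23, 9, 1, -6, -21, -29, -30, -47, -49, -49] -> [24, 10, 2, -5, -20, -28, -29, -46, -48, -48]
  [18, -37, 33, -39, -7, -13, -35, 6] -> [-18, 37, -33, 39, 7, 13, 35, -6] -> [-6, 35, 13, 7, 39, -33, 37, -18] -> [6, -35, -13, -7, -39, 33, -37, 18] -> [33, 18, 6, -7, -13, -35, -37, -39] -> [34, 19, 7, -6, -12, -34, -36, -38]
  [-26, 23, -48, 40, -47, -30, 43, 24, -19, -24] -> [26, -23, 48, -40, 47, 30, -43, -24, 19, 24] -> [24, 19, -24, -43, 30, 47, -40, 48, -23, 26] -> [-24, -19, 24, 43, -30, -47, 40, -48, 23, -26] -> [43, 40, 24, 23, -19, -24, -26, -30, -47, -48] -> [44, 41, 25, 24, -18, -23, -25, -29, -46, -47]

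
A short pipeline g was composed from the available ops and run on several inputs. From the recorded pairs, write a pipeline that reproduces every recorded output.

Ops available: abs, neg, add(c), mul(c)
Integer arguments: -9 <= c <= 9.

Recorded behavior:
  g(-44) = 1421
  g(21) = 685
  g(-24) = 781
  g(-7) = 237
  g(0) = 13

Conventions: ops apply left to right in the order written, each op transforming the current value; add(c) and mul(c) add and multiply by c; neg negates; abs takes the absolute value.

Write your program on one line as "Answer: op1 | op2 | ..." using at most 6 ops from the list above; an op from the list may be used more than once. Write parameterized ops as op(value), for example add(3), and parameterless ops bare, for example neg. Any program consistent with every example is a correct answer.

mul(-2) | mul(-8) | abs | mul(2) | add(8) | add(5)

Check, running the answer program on each example:
  -44 -> 88 -> -704 -> 704 -> 1408 -> 1416 -> 1421
  21 -> -42 -> 336 -> 336 -> 672 -> 680 -> 685
  -24 -> 48 -> -384 -> 384 -> 768 -> 776 -> 781
  -7 -> 14 -> -112 -> 112 -> 224 -> 232 -> 237
  0 -> 0 -> 0 -> 0 -> 0 -> 8 -> 13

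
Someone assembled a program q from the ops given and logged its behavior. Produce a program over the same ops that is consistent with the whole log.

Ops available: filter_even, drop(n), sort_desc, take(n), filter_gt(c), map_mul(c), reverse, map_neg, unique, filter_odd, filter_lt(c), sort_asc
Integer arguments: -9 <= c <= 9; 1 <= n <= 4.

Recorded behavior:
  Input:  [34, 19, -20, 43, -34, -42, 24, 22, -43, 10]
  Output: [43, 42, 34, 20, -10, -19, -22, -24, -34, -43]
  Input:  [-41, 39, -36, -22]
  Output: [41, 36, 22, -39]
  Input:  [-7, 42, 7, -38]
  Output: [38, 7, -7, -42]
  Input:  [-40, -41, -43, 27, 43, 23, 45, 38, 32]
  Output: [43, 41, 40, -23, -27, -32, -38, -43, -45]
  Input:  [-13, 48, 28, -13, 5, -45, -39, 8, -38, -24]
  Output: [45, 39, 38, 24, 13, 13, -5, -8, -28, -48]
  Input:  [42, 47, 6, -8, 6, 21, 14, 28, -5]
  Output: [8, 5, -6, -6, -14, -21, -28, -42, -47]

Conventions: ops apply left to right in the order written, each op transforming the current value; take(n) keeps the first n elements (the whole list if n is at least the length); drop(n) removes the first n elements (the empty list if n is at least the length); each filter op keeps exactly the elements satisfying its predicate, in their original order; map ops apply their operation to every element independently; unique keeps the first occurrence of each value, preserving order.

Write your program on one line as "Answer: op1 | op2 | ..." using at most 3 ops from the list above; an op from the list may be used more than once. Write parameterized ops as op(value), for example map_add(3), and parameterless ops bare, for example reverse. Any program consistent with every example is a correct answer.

map_neg | sort_asc | sort_desc

Check, running the answer program on each example:
  [34, 19, -20, 43, -34, -42, 24, 22, -43, 10] -> [-34, -19, 20, -43, 34, 42, -24, -22, 43, -10] -> [-43, -34, -24, -22, -19, -10, 20, 34, 42, 43] -> [43, 42, 34, 20, -10, -19, -22, -24, -34, -43]
  [-41, 39, -36, -22] -> [41, -39, 36, 22] -> [-39, 22, 36, 41] -> [41, 36, 22, -39]
  [-7, 42, 7, -38] -> [7, -42, -7, 38] -> [-42, -7, 7, 38] -> [38, 7, -7, -42]
  [-40, -41, -43, 27, 43, 23, 45, 38, 32] -> [40, 41, 43, -27, -43, -23, -45, -38, -32] -> [-45, -43, -38, -32, -27, -23, 40, 41, 43] -> [43, 41, 40, -23, -27, -32, -38, -43, -45]
  [-13, 48, 28, -13, 5, -45, -39, 8, -38, -24] -> [13, -48, -28, 13, -5, 45, 39, -8, 38, 24] -> [-48, -28, -8, -5, 13, 13, 24, 38, 39, 45] -> [45, 39, 38, 24, 13, 13, -5, -8, -28, -48]
  [42, 47, 6, -8, 6, 21, 14, 28, -5] -> [-42, -47, -6, 8, -6, -21, -14, -28, 5] -> [-47, -42, -28, -21, -14, -6, -6, 5, 8] -> [8, 5, -6, -6, -14, -21, -28, -42, -47]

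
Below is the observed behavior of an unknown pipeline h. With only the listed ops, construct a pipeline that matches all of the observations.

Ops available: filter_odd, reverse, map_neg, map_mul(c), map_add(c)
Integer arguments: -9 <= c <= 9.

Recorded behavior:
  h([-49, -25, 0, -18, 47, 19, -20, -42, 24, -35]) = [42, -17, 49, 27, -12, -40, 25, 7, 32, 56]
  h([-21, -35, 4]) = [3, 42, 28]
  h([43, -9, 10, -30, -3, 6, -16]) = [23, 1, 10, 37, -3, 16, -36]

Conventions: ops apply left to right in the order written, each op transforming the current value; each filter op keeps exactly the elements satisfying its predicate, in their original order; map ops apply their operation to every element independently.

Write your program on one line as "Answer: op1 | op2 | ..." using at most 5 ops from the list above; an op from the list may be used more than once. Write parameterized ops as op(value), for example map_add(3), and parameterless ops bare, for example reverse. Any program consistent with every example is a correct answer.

reverse | map_add(2) | map_neg | map_add(9)

Check, running the answer program on each example:
  [-49, -25, 0, -18, 47, 19, -20, -42, 24, -35] -> [-35, 24, -42, -20, 19, 47, -18, 0, -25, -49] -> [-33, 26, -40, -18, 21, 49, -16, 2, -23, -47] -> [33, -26, 40, 18, -21, -49, 16, -2, 23, 47] -> [42, -17, 49, 27, -12, -40, 25, 7, 32, 56]
  [-21, -35, 4] -> [4, -35, -21] -> [6, -33, -19] -> [-6, 33, 19] -> [3, 42, 28]
  [43, -9, 10, -30, -3, 6, -16] -> [-16, 6, -3, -30, 10, -9, 43] -> [-14, 8, -1, -28, 12, -7, 45] -> [14, -8, 1, 28, -12, 7, -45] -> [23, 1, 10, 37, -3, 16, -36]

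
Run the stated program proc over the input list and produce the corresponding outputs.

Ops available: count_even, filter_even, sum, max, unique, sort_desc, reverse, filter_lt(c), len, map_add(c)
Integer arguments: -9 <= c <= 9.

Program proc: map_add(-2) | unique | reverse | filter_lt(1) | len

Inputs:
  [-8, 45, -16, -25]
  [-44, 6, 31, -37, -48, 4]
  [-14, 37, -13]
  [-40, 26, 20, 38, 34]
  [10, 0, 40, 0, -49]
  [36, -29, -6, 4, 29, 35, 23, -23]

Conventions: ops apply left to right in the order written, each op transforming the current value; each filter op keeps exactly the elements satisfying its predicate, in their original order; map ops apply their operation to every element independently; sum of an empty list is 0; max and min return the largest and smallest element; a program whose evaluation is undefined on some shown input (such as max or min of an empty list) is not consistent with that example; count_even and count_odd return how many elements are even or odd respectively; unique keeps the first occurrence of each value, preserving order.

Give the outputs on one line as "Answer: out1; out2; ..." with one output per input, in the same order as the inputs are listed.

3; 3; 2; 1; 2; 3

Execution, op by op:
  [-8, 45, -16, -25] -> [-10, 43, -18, -27] -> [-10, 43, -18, -27] -> [-27, -18, 43, -10] -> [-27, -18, -10] -> 3
  [-44, 6, 31, -37, -48, 4] -> [-46, 4, 29, -39, -50, 2] -> [-46, 4, 29, -39, -50, 2] -> [2, -50, -39, 29, 4, -46] -> [-50, -39, -46] -> 3
  [-14, 37, -13] -> [-16, 35, -15] -> [-16, 35, -15] -> [-15, 35, -16] -> [-15, -16] -> 2
  [-40, 26, 20, 38, 34] -> [-42, 24, 18, 36, 32] -> [-42, 24, 18, 36, 32] -> [32, 36, 18, 24, -42] -> [-42] -> 1
  [10, 0, 40, 0, -49] -> [8, -2, 38, -2, -51] -> [8, -2, 38, -51] -> [-51, 38, -2, 8] -> [-51, -2] -> 2
  [36, -29, -6, 4, 29, 35, 23, -23] -> [34, -31, -8, 2, 27, 33, 21, -25] -> [34, -31, -8, 2, 27, 33, 21, -25] -> [-25, 21, 33, 27, 2, -8, -31, 34] -> [-25, -8, -31] -> 3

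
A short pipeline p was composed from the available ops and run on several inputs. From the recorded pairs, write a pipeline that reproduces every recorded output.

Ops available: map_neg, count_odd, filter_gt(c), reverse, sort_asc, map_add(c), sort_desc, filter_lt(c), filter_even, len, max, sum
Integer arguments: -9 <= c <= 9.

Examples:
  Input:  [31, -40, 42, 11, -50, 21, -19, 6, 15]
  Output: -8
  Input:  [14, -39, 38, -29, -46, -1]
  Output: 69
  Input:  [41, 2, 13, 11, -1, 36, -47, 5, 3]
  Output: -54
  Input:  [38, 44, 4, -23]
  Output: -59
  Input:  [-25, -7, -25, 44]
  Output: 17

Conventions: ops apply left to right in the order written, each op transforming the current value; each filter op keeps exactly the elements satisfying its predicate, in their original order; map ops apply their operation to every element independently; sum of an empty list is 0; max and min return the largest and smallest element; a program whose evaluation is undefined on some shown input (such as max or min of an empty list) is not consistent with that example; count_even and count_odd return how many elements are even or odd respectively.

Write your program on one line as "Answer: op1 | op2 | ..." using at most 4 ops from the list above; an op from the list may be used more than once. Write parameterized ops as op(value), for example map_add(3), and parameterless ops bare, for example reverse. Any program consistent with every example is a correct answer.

map_neg | map_add(1) | sort_desc | sum

Check, running the answer program on each example:
  [31, -40, 42, 11, -50, 21, -19, 6, 15] -> [-31, 40, -42, -11, 50, -21, 19, -6, -15] -> [-30, 41, -41, -10, 51, -20, 20, -5, -14] -> [51, 41, 20, -5, -10, -14, -20, -30, -41] -> -8
  [14, -39, 38, -29, -46, -1] -> [-14, 39, -38, 29, 46, 1] -> [-13, 40, -37, 30, 47, 2] -> [47, 40, 30, 2, -13, -37] -> 69
  [41, 2, 13, 11, -1, 36, -47, 5, 3] -> [-41, -2, -13, -11, 1, -36, 47, -5, -3] -> [-40, -1, -12, -10, 2, -35, 48, -4, -2] -> [48, 2, -1, -2, -4, -10, -12, -35, -40] -> -54
  [38, 44, 4, -23] -> [-38, -44, -4, 23] -> [-37, -43, -3, 24] -> [24, -3, -37, -43] -> -59
  [-25, -7, -25, 44] -> [25, 7, 25, -44] -> [26, 8, 26, -43] -> [26, 26, 8, -43] -> 17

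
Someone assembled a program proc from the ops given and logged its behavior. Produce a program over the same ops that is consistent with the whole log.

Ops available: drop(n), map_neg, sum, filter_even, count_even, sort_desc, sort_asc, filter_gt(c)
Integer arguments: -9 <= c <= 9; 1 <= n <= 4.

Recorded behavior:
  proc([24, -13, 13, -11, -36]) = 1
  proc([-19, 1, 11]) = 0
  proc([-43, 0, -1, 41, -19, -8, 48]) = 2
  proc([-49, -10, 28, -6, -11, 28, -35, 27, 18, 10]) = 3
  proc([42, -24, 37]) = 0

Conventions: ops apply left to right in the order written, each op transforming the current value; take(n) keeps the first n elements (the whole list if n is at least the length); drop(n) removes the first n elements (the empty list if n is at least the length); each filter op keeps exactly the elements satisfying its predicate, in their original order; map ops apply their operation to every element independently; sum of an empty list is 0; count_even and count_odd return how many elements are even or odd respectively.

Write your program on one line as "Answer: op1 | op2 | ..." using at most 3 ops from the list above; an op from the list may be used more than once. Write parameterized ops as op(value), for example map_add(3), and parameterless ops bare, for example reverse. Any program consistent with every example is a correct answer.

drop(4) | count_even

Check, running the answer program on each example:
  [24, -13, 13, -11, -36] -> [-36] -> 1
  [-19, 1, 11] -> [] -> 0
  [-43, 0, -1, 41, -19, -8, 48] -> [-19, -8, 48] -> 2
  [-49, -10, 28, -6, -11, 28, -35, 27, 18, 10] -> [-11, 28, -35, 27, 18, 10] -> 3
  [42, -24, 37] -> [] -> 0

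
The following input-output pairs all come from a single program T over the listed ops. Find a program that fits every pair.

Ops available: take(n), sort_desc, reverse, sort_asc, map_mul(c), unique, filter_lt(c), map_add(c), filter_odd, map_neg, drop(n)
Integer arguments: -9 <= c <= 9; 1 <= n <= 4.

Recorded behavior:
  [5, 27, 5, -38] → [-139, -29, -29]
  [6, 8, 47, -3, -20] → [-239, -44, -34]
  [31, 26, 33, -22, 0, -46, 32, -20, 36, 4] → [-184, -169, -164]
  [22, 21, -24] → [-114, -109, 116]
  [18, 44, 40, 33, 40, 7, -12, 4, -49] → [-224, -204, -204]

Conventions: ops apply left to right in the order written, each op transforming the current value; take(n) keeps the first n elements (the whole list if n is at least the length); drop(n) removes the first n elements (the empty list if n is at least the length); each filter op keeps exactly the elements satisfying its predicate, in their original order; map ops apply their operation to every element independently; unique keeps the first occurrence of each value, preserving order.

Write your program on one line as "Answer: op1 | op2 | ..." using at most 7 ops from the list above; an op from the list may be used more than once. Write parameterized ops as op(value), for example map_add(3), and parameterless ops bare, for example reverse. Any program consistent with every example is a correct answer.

map_mul(5) | map_add(4) | reverse | sort_desc | map_neg | take(3)

Check, running the answer program on each example:
  [5, 27, 5, -38] -> [25, 135, 25, -190] -> [29, 139, 29, -186] -> [-186, 29, 139, 29] -> [139, 29, 29, -186] -> [-139, -29, -29, 186] -> [-139, -29, -29]
  [6, 8, 47, -3, -20] -> [30, 40, 235, -15, -100] -> [34, 44, 239, -11, -96] -> [-96, -11, 239, 44, 34] -> [239, 44, 34, -11, -96] -> [-239, -44, -34, 11, 96] -> [-239, -44, -34]
  [31, 26, 33, -22, 0, -46, 32, -20, 36, 4] -> [155, 130, 165, -110, 0, -230, 160, -100, 180, 20] -> [159, 134, 169, -106, 4, -226, 164, -96, 184, 24] -> [24, 184, -96, 164, -226, 4, -106, 169, 134, 159] -> [184, 169, 164, 159, 134, 24, 4, -96, -106, -226] -> [-184, -169, -164, -159, -134, -24, -4, 96, 106, 226] -> [-184, -169, -164]
  [22, 21, -24] -> [110, 105, -120] -> [114, 109, -116] -> [-116, 109, 114] -> [114, 109, -116] -> [-114, -109, 116] -> [-114, -109, 116]
  [18, 44, 40, 33, 40, 7, -12, 4, -49] -> [90, 220, 200, 165, 200, 35, -60, 20, -245] -> [94, 224, 204, 169, 204, 39, -56, 24, -241] -> [-241, 24, -56, 39, 204, 169, 204, 224, 94] -> [224, 204, 204, 169, 94, 39, 24, -56, -241] -> [-224, -204, -204, -169, -94, -39, -24, 56, 241] -> [-224, -204, -204]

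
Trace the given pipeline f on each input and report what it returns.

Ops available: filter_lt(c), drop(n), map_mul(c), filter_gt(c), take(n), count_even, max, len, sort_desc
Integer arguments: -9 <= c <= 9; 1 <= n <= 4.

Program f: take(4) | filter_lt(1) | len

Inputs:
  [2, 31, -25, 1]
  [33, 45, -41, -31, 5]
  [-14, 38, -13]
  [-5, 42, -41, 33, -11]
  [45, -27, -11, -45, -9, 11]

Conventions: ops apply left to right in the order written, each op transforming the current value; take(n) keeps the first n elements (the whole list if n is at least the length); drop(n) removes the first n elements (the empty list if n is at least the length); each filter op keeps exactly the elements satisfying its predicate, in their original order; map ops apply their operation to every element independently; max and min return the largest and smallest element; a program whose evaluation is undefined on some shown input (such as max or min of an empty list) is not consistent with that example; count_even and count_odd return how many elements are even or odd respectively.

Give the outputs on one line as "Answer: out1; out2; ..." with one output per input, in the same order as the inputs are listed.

Execution, op by op:
  [2, 31, -25, 1] -> [2, 31, -25, 1] -> [-25] -> 1
  [33, 45, -41, -31, 5] -> [33, 45, -41, -31] -> [-41, -31] -> 2
  [-14, 38, -13] -> [-14, 38, -13] -> [-14, -13] -> 2
  [-5, 42, -41, 33, -11] -> [-5, 42, -41, 33] -> [-5, -41] -> 2
  [45, -27, -11, -45, -9, 11] -> [45, -27, -11, -45] -> [-27, -11, -45] -> 3

1; 2; 2; 2; 3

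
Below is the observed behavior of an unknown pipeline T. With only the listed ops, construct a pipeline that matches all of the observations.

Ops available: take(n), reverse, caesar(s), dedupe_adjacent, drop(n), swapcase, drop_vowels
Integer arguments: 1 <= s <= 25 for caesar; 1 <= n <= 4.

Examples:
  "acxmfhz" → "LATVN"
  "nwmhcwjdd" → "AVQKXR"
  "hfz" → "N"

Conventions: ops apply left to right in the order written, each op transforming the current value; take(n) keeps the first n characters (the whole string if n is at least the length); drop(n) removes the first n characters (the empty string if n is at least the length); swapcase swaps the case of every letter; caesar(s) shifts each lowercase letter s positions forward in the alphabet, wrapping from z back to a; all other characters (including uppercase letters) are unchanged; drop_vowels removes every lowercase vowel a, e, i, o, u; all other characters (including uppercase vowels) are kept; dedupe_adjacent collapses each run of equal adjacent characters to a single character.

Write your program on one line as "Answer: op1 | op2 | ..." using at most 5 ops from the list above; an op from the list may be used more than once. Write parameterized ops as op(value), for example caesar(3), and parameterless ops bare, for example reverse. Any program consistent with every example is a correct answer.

drop(1) | caesar(14) | drop(1) | dedupe_adjacent | swapcase

Check, running the answer program on each example:
  "acxmfhz" -> "cxmfhz" -> "qlatvn" -> "latvn" -> "latvn" -> "LATVN"
  "nwmhcwjdd" -> "wmhcwjdd" -> "kavqkxrr" -> "avqkxrr" -> "avqkxr" -> "AVQKXR"
  "hfz" -> "fz" -> "tn" -> "n" -> "n" -> "N"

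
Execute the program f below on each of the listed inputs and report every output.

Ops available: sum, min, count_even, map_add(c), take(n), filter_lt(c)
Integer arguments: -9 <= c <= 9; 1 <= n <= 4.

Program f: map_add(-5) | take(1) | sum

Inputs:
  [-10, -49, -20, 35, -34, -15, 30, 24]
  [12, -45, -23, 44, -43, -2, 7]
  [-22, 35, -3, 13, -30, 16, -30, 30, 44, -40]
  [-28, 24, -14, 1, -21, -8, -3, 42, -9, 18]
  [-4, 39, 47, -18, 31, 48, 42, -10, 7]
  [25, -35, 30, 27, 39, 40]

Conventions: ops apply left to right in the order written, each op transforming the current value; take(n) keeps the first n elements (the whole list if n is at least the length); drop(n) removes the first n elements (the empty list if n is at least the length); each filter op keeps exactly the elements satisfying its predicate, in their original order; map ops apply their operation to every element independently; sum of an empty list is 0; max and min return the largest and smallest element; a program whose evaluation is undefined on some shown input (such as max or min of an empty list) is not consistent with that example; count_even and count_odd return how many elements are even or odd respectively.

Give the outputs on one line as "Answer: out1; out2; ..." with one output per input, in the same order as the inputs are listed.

Execution, op by op:
  [-10, -49, -20, 35, -34, -15, 30, 24] -> [-15, -54, -25, 30, -39, -20, 25, 19] -> [-15] -> -15
  [12, -45, -23, 44, -43, -2, 7] -> [7, -50, -28, 39, -48, -7, 2] -> [7] -> 7
  [-22, 35, -3, 13, -30, 16, -30, 30, 44, -40] -> [-27, 30, -8, 8, -35, 11, -35, 25, 39, -45] -> [-27] -> -27
  [-28, 24, -14, 1, -21, -8, -3, 42, -9, 18] -> [-33, 19, -19, -4, -26, -13, -8, 37, -14, 13] -> [-33] -> -33
  [-4, 39, 47, -18, 31, 48, 42, -10, 7] -> [-9, 34, 42, -23, 26, 43, 37, -15, 2] -> [-9] -> -9
  [25, -35, 30, 27, 39, 40] -> [20, -40, 25, 22, 34, 35] -> [20] -> 20

-15; 7; -27; -33; -9; 20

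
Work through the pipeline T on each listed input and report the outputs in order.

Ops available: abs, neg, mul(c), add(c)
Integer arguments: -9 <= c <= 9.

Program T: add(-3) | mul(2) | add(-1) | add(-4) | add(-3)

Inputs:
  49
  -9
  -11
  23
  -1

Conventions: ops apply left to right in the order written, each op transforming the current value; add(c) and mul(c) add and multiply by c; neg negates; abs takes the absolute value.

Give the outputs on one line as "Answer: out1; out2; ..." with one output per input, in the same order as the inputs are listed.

84; -32; -36; 32; -16

Execution, op by op:
  49 -> 46 -> 92 -> 91 -> 87 -> 84
  -9 -> -12 -> -24 -> -25 -> -29 -> -32
  -11 -> -14 -> -28 -> -29 -> -33 -> -36
  23 -> 20 -> 40 -> 39 -> 35 -> 32
  -1 -> -4 -> -8 -> -9 -> -13 -> -16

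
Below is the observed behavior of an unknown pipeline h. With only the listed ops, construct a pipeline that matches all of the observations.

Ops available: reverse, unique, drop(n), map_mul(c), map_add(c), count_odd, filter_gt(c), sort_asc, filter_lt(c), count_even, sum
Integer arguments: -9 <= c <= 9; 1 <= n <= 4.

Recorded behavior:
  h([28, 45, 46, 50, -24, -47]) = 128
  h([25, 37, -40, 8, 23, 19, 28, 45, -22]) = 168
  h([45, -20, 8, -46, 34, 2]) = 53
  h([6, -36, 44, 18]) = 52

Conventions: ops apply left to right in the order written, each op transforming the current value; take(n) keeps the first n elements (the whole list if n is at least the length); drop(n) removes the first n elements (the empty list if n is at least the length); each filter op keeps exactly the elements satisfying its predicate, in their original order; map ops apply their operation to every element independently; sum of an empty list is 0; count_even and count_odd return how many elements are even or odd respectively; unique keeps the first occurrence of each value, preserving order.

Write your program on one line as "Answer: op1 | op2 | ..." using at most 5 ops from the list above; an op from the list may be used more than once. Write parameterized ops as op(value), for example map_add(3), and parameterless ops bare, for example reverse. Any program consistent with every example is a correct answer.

sort_asc | map_add(-4) | map_add(9) | reverse | sum

Check, running the answer program on each example:
  [28, 45, 46, 50, -24, -47] -> [-47, -24, 28, 45, 46, 50] -> [-51, -28, 24, 41, 42, 46] -> [-42, -19, 33, 50, 51, 55] -> [55, 51, 50, 33, -19, -42] -> 128
  [25, 37, -40, 8, 23, 19, 28, 45, -22] -> [-40, -22, 8, 19, 23, 25, 28, 37, 45] -> [-44, -26, 4, 15, 19, 21, 24, 33, 41] -> [-35, -17, 13, 24, 28, 30, 33, 42, 50] -> [50, 42, 33, 30, 28, 24, 13, -17, -35] -> 168
  [45, -20, 8, -46, 34, 2] -> [-46, -20, 2, 8, 34, 45] -> [-50, -24, -2, 4, 30, 41] -> [-41, -15, 7, 13, 39, 50] -> [50, 39, 13, 7, -15, -41] -> 53
  [6, -36, 44, 18] -> [-36, 6, 18, 44] -> [-40, 2, 14, 40] -> [-31, 11, 23, 49] -> [49, 23, 11, -31] -> 52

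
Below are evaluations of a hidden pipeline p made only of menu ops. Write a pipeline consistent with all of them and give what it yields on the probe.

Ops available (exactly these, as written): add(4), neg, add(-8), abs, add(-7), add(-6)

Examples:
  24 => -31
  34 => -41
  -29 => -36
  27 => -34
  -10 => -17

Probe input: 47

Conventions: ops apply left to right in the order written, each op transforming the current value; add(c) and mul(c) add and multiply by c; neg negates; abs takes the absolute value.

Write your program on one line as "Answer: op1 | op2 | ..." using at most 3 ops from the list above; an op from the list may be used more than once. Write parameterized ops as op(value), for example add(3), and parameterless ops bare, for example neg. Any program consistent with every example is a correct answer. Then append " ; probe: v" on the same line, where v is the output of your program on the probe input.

abs | neg | add(-7) ; probe: -54

Check, running the answer program on each example:
  24 -> 24 -> -24 -> -31
  34 -> 34 -> -34 -> -41
  -29 -> 29 -> -29 -> -36
  27 -> 27 -> -27 -> -34
  -10 -> 10 -> -10 -> -17
  probe: 47 -> 47 -> -47 -> -54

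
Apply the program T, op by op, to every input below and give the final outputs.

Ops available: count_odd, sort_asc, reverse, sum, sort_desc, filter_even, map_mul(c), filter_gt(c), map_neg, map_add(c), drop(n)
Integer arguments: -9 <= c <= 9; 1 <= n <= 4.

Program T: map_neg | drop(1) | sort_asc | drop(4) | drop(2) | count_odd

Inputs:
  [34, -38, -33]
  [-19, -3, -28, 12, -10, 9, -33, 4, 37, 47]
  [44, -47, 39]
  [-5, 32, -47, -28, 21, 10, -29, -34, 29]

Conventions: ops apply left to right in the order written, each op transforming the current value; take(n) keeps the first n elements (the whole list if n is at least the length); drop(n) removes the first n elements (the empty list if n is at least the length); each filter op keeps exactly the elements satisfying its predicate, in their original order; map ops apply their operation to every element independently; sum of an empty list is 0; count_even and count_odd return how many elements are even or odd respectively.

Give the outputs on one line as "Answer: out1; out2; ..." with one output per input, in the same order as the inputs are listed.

Execution, op by op:
  [34, -38, -33] -> [-34, 38, 33] -> [38, 33] -> [33, 38] -> [] -> [] -> 0
  [-19, -3, -28, 12, -10, 9, -33, 4, 37, 47] -> [19, 3, 28, -12, 10, -9, 33, -4, -37, -47] -> [3, 28, -12, 10, -9, 33, -4, -37, -47] -> [-47, -37, -12, -9, -4, 3, 10, 28, 33] -> [-4, 3, 10, 28, 33] -> [10, 28, 33] -> 1
  [44, -47, 39] -> [-44, 47, -39] -> [47, -39] -> [-39, 47] -> [] -> [] -> 0
  [-5, 32, -47, -28, 21, 10, -29, -34, 29] -> [5, -32, 47, 28, -21, -10, 29, 34, -29] -> [-32, 47, 28, -21, -10, 29, 34, -29] -> [-32, -29, -21, -10, 28, 29, 34, 47] -> [28, 29, 34, 47] -> [34, 47] -> 1

0; 1; 0; 1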